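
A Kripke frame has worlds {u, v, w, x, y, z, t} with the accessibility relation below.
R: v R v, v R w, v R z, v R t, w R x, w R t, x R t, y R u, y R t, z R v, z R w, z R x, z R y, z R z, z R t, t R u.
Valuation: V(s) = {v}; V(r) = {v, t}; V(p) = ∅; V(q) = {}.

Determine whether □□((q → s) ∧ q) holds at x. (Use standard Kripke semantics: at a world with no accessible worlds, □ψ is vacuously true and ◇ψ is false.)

At x: □□((q → s) ∧ q) requires □((q → s) ∧ q) at every successor {t}.
  □((q → s) ∧ q) fails at t, so □□((q → s) ∧ q) is false at x.
    At t: □((q → s) ∧ q) requires (q → s) ∧ q at every successor {u}.
      (q → s) ∧ q fails at u, so □((q → s) ∧ q) is false at t.

No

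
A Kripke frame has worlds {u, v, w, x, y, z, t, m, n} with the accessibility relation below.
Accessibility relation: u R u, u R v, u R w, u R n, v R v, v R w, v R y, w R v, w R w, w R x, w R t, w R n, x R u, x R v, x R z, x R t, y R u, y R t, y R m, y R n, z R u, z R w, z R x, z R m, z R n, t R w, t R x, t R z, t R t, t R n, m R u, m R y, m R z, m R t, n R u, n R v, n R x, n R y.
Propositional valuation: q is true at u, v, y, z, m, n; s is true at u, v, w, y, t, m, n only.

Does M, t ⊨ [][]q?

Recall that []ψ holds at a world iff ψ holds at every accessible world, and <>ψ holds iff ψ holds at some accessible world.
At t: [][]q requires []q at every successor {w, x, z, t, n}.
  []q fails at w, so [][]q is false at t.
    At w: []q requires q at every successor {v, w, x, t, n}.
      q fails at w, so []q is false at w.

No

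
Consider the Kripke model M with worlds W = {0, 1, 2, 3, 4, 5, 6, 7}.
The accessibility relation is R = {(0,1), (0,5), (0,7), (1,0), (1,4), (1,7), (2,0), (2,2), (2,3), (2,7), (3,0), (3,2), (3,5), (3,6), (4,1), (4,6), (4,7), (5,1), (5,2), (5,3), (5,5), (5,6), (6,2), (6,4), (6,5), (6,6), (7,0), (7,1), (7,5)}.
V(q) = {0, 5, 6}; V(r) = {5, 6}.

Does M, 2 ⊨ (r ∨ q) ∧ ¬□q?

No

At 2: r ∨ q is false, ¬□q is true, so (r ∨ q) ∧ ¬□q is false.
  At 2: □q is false, so ¬□q is true.
    At 2: □q requires q at every successor {0, 2, 3, 7}.
      q fails at 2, so □q is false at 2.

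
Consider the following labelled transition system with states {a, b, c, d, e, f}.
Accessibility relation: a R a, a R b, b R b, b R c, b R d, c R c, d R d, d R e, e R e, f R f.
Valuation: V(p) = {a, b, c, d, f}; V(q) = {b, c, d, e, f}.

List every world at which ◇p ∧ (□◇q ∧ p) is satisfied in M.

a, b, c, d, f

Let φ = ◇p ∧ (□◇q ∧ p). Evaluate φ at each world:
  a (successors {a, b}): φ is true.
  b (successors {b, c, d}): φ is true.
  c (successors {c}): φ is true.
  d (successors {d, e}): φ is true.
  e (successors {e}): φ is false.
  f (successors {f}): φ is true.
For instance, at d:
  At d: ◇p is true, □◇q ∧ p is true, so ◇p ∧ (□◇q ∧ p) is true.
    At d: ◇p requires p at some successor in {d, e}.
      p holds at d, so ◇p is true at d.
    At d: □◇q is true, p is true, so □◇q ∧ p is true.
      At d: □◇q requires ◇q at every successor {d, e}.
        At d: ◇q is true.
        At e: ◇q is true.
      So □◇q is true at d.
Satisfying worlds: {a, b, c, d, f}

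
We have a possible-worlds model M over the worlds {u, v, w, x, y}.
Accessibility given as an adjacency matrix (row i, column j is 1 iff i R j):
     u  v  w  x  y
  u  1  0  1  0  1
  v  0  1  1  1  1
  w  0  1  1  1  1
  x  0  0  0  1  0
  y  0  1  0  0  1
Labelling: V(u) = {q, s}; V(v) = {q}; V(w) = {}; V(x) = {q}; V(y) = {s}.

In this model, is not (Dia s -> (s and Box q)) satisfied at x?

No

At x: Dia s -> (s and Box q) is true, so not (Dia s -> (s and Box q)) is false.
  At x: Dia s is false, s and Box q is false, so Dia s -> (s and Box q) is true.
    At x: Dia s requires s at some successor in {x}.
      At x: s is false.
    So Dia s is false at x.
    At x: s is false, Box q is true, so s and Box q is false.
      At x: Box q requires q at every successor {x}.
        At x: q is true.
      So Box q is true at x.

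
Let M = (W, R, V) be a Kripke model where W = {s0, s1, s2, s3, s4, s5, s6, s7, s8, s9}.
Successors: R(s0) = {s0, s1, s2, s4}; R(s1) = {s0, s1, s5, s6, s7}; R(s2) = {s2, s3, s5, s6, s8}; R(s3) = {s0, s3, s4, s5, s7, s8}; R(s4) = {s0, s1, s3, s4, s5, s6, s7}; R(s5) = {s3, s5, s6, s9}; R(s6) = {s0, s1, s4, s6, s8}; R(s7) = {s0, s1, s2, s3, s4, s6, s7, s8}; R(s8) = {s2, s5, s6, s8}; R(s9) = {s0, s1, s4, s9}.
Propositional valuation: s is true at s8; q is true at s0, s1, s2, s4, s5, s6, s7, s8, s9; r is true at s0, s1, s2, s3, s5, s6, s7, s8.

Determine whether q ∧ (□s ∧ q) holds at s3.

At s3: q is false, □s ∧ q is false, so q ∧ (□s ∧ q) is false.
  At s3: □s is false, q is false, so □s ∧ q is false.
    At s3: □s requires s at every successor {s0, s3, s4, s5, s7, s8}.
      s fails at s0, so □s is false at s3.

No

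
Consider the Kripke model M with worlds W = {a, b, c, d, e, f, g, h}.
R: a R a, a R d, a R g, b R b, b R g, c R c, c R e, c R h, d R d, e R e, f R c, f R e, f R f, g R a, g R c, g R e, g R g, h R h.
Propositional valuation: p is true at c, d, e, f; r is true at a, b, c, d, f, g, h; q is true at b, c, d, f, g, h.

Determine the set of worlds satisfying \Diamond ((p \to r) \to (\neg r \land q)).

Let φ = \Diamond ((p \to r) \to (\neg r \land q)). Evaluate φ at each world:
  a (successors {a, d, g}): φ is false.
  b (successors {b, g}): φ is false.
  c (successors {c, e, h}): φ is true.
  d (successors {d}): φ is false.
  e (successors {e}): φ is true.
  f (successors {c, e, f}): φ is true.
  g (successors {a, c, e, g}): φ is true.
  h (successors {h}): φ is false.
For instance, at c:
  At c: \Diamond ((p \to r) \to (\neg r \land q)) requires (p \to r) \to (\neg r \land q) at some successor in {c, e, h}.
    (p \to r) \to (\neg r \land q) holds at e, so \Diamond ((p \to r) \to (\neg r \land q)) is true at c.
Satisfying worlds: {c, e, f, g}

c, e, f, g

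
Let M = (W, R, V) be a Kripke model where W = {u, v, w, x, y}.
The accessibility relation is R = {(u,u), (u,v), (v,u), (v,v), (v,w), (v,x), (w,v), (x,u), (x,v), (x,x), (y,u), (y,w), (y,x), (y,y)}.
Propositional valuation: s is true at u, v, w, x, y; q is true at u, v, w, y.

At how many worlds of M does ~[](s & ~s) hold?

Let φ = ~[](s & ~s). Evaluate φ at each world:
  u (successors {u, v}): φ is true.
  v (successors {u, v, w, x}): φ is true.
  w (successors {v}): φ is true.
  x (successors {u, v, x}): φ is true.
  y (successors {u, w, x, y}): φ is true.
For instance, at u:
  At u: [](s & ~s) is false, so ~[](s & ~s) is true.
    At u: [](s & ~s) requires s & ~s at every successor {u, v}.
      s & ~s fails at u, so [](s & ~s) is false at u.
Satisfying worlds: {u, v, w, x, y}

5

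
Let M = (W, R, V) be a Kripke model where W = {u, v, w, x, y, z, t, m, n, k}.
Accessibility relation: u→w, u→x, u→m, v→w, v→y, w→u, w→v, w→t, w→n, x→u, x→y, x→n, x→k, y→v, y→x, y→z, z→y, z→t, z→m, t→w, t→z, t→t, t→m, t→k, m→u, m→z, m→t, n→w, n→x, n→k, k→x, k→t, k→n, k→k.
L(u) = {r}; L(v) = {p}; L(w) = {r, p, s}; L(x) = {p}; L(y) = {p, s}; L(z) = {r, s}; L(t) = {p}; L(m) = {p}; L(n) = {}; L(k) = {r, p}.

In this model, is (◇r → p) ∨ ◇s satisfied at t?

At t: ◇r → p is true, ◇s is true, so (◇r → p) ∨ ◇s is true.
  At t: ◇r is true, p is true, so ◇r → p is true.
    At t: ◇r requires r at some successor in {w, z, t, m, k}.
      r holds at w, so ◇r is true at t.
  At t: ◇s requires s at some successor in {w, z, t, m, k}.
    s holds at w, so ◇s is true at t.

Yes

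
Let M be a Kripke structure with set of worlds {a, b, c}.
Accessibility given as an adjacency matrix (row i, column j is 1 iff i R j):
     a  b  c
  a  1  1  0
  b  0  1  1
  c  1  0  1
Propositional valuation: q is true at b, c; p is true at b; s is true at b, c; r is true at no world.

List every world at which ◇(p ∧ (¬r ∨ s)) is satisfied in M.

Let φ = ◇(p ∧ (¬r ∨ s)). Evaluate φ at each world:
  a (successors {a, b}): φ is true.
  b (successors {b, c}): φ is true.
  c (successors {a, c}): φ is false.
For instance, at a:
  At a: ◇(p ∧ (¬r ∨ s)) requires p ∧ (¬r ∨ s) at some successor in {a, b}.
    p ∧ (¬r ∨ s) holds at b, so ◇(p ∧ (¬r ∨ s)) is true at a.
Satisfying worlds: {a, b}

a, b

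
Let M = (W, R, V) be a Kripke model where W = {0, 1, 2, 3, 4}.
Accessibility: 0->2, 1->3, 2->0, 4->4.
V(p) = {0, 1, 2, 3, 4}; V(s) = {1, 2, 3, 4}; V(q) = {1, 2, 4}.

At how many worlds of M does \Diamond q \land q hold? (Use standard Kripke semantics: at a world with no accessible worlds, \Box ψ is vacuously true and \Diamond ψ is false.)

Recall that \Diamond ψ holds at a world iff ψ holds at some accessible world.
Let φ = \Diamond q \land q. Evaluate φ at each world:
  0 (successors {2}): φ is false.
  1 (successors {3}): φ is false.
  2 (successors {0}): φ is false.
  3 (successors ∅): φ is false.
  4 (successors {4}): φ is true.
For instance, at 4:
  At 4: \Diamond q is true, q is true, so \Diamond q \land q is true.
    At 4: \Diamond q requires q at some successor in {4}.
      q holds at 4, so \Diamond q is true at 4.
Satisfying worlds: {4}

1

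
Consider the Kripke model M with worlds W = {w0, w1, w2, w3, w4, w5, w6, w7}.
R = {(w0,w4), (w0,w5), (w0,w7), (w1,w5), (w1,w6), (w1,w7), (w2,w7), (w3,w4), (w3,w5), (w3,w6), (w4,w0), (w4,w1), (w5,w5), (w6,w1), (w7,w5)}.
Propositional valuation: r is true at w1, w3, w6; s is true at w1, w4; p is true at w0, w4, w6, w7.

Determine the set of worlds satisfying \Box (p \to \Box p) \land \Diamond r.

w6

Let φ = \Box (p \to \Box p) \land \Diamond r. Evaluate φ at each world:
  w0 (successors {w4, w5, w7}): φ is false.
  w1 (successors {w5, w6, w7}): φ is false.
  w2 (successors {w7}): φ is false.
  w3 (successors {w4, w5, w6}): φ is false.
  w4 (successors {w0, w1}): φ is false.
  w5 (successors {w5}): φ is false.
  w6 (successors {w1}): φ is true.
  w7 (successors {w5}): φ is false.
For instance, at w7:
  At w7: \Box (p \to \Box p) is true, \Diamond r is false, so \Box (p \to \Box p) \land \Diamond r is false.
    At w7: \Box (p \to \Box p) requires p \to \Box p at every successor {w5}.
      At w5: p \to \Box p is true.
    So \Box (p \to \Box p) is true at w7.
    At w7: \Diamond r requires r at some successor in {w5}.
      At w5: r is false.
    So \Diamond r is false at w7.
Satisfying worlds: {w6}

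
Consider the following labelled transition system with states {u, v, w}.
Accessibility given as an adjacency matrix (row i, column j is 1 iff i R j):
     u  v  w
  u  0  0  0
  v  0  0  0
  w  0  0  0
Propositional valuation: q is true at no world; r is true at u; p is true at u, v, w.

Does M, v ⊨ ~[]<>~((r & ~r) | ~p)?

At v: []<>~((r & ~r) | ~p) is true, so ~[]<>~((r & ~r) | ~p) is false.
  At v: no accessible worlds, so []<>~((r & ~r) | ~p) holds vacuously.

No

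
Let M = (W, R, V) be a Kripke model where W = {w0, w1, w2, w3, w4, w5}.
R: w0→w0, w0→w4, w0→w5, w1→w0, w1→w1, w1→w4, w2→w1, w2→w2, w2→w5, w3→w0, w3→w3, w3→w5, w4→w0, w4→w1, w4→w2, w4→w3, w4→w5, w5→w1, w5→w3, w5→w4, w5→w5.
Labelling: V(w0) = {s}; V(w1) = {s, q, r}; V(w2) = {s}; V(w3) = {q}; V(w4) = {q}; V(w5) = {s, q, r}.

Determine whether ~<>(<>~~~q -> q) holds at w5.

At w5: <>(<>~~~q -> q) is true, so ~<>(<>~~~q -> q) is false.
  At w5: <>(<>~~~q -> q) requires <>~~~q -> q at some successor in {w1, w3, w4, w5}.
    <>~~~q -> q holds at w1, so <>(<>~~~q -> q) is true at w5.
      At w1: <>~~~q is true, q is true, so <>~~~q -> q is true.

No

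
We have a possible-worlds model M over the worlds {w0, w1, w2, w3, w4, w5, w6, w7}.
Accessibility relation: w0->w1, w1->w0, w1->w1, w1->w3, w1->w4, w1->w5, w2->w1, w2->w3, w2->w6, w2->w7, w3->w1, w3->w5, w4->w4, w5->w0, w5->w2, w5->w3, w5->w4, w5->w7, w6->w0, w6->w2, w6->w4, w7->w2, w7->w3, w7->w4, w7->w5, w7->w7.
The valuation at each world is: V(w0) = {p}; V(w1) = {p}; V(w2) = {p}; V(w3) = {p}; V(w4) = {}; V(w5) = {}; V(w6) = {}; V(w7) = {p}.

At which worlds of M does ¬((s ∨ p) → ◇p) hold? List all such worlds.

Let φ = ¬((s ∨ p) → ◇p). Evaluate φ at each world:
  w0 (successors {w1}): φ is false.
  w1 (successors {w0, w1, w3, w4, w5}): φ is false.
  w2 (successors {w1, w3, w6, w7}): φ is false.
  w3 (successors {w1, w5}): φ is false.
  w4 (successors {w4}): φ is false.
  w5 (successors {w0, w2, w3, w4, w7}): φ is false.
  w6 (successors {w0, w2, w4}): φ is false.
  w7 (successors {w2, w3, w4, w5, w7}): φ is false.
For instance, at w1:
  At w1: (s ∨ p) → ◇p is true, so ¬((s ∨ p) → ◇p) is false.
    At w1: s ∨ p is true, ◇p is true, so (s ∨ p) → ◇p is true.
      At w1: ◇p requires p at some successor in {w0, w1, w3, w4, w5}.
        p holds at w0, so ◇p is true at w1.
Satisfying worlds: none.

none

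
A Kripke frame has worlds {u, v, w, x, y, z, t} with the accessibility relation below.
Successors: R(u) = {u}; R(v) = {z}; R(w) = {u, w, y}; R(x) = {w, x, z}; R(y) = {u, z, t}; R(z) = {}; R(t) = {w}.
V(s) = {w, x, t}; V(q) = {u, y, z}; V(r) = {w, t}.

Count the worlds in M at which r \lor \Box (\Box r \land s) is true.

3

Let φ = r \lor \Box (\Box r \land s). Evaluate φ at each world:
  u (successors {u}): φ is false.
  v (successors {z}): φ is false.
  w (successors {u, w, y}): φ is true.
  x (successors {w, x, z}): φ is false.
  y (successors {u, z, t}): φ is false.
  z (successors ∅): φ is true.
  t (successors {w}): φ is true.
For instance, at v:
  At v: r is false, \Box (\Box r \land s) is false, so r \lor \Box (\Box r \land s) is false.
    At v: \Box (\Box r \land s) requires \Box r \land s at every successor {z}.
      \Box r \land s fails at z, so \Box (\Box r \land s) is false at v.
Satisfying worlds: {w, z, t}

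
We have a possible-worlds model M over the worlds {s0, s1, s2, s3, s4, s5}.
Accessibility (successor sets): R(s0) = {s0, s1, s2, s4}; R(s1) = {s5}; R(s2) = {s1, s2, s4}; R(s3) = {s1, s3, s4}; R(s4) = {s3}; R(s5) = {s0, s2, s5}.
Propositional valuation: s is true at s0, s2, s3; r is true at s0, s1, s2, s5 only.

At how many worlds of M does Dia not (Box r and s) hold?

Recall that Box ψ holds at a world iff ψ holds at every accessible world, and Dia ψ holds iff ψ holds at some accessible world.
Let φ = Dia not (Box r and s). Evaluate φ at each world:
  s0 (successors {s0, s1, s2, s4}): φ is true.
  s1 (successors {s5}): φ is true.
  s2 (successors {s1, s2, s4}): φ is true.
  s3 (successors {s1, s3, s4}): φ is true.
  s4 (successors {s3}): φ is true.
  s5 (successors {s0, s2, s5}): φ is true.
For instance, at s4:
  At s4: Dia not (Box r and s) requires not (Box r and s) at some successor in {s3}.
    not (Box r and s) holds at s3, so Dia not (Box r and s) is true at s4.
      At s3: Box r and s is false, so not (Box r and s) is true.
Satisfying worlds: {s0, s1, s2, s3, s4, s5}

6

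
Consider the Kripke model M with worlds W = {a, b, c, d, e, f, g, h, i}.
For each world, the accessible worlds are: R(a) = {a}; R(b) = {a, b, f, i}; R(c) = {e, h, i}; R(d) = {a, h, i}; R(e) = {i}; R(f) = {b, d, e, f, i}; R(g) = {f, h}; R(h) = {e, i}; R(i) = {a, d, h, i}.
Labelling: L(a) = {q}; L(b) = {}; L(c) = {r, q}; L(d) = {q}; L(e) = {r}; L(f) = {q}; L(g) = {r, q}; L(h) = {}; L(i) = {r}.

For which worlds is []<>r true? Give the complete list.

Let φ = []<>r. Evaluate φ at each world:
  a (successors {a}): φ is false.
  b (successors {a, b, f, i}): φ is false.
  c (successors {e, h, i}): φ is true.
  d (successors {a, h, i}): φ is false.
  e (successors {i}): φ is true.
  f (successors {b, d, e, f, i}): φ is true.
  g (successors {f, h}): φ is true.
  h (successors {e, i}): φ is true.
  i (successors {a, d, h, i}): φ is false.
For instance, at f:
  At f: []<>r requires <>r at every successor {b, d, e, f, i}.
    At b: <>r is true.
    At d: <>r is true.
    At e: <>r is true.
    At f: <>r is true.
    At i: <>r is true.
  So []<>r is true at f.
Satisfying worlds: {c, e, f, g, h}

c, e, f, g, h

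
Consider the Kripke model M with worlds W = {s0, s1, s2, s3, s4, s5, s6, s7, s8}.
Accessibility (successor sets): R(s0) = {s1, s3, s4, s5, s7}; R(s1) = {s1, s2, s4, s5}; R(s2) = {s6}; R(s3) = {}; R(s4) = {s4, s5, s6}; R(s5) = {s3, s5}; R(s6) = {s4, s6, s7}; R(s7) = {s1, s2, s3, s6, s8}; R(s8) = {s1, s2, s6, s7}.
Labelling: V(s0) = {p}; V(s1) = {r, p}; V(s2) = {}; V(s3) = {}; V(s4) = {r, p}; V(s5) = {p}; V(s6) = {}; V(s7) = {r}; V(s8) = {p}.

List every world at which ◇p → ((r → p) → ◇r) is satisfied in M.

Recall that ◇ψ holds at a world iff ψ holds at some accessible world.
Let φ = ◇p → ((r → p) → ◇r). Evaluate φ at each world:
  s0 (successors {s1, s3, s4, s5, s7}): φ is true.
  s1 (successors {s1, s2, s4, s5}): φ is true.
  s2 (successors {s6}): φ is true.
  s3 (successors ∅): φ is true.
  s4 (successors {s4, s5, s6}): φ is true.
  s5 (successors {s3, s5}): φ is false.
  s6 (successors {s4, s6, s7}): φ is true.
  s7 (successors {s1, s2, s3, s6, s8}): φ is true.
  s8 (successors {s1, s2, s6, s7}): φ is true.
For instance, at s6:
  At s6: ◇p is true, (r → p) → ◇r is true, so ◇p → ((r → p) → ◇r) is true.
    At s6: ◇p requires p at some successor in {s4, s6, s7}.
      p holds at s4, so ◇p is true at s6.
    At s6: r → p is true, ◇r is true, so (r → p) → ◇r is true.
      At s6: ◇r requires r at some successor in {s4, s6, s7}.
        r holds at s4, so ◇r is true at s6.
Satisfying worlds: {s0, s1, s2, s3, s4, s6, s7, s8}

s0, s1, s2, s3, s4, s6, s7, s8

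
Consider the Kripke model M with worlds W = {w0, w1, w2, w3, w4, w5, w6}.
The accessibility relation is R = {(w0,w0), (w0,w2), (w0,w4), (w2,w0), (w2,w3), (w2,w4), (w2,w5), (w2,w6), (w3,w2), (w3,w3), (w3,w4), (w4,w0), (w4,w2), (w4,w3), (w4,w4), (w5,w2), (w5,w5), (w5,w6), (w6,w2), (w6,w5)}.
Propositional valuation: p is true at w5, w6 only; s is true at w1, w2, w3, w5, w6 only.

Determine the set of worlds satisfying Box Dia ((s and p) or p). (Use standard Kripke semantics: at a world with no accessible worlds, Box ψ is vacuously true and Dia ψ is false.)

w1, w5, w6

Let φ = Box Dia ((s and p) or p). Evaluate φ at each world:
  w0 (successors {w0, w2, w4}): φ is false.
  w1 (successors ∅): φ is true.
  w2 (successors {w0, w3, w4, w5, w6}): φ is false.
  w3 (successors {w2, w3, w4}): φ is false.
  w4 (successors {w0, w2, w3, w4}): φ is false.
  w5 (successors {w2, w5, w6}): φ is true.
  w6 (successors {w2, w5}): φ is true.
For instance, at w2:
  At w2: Box Dia ((s and p) or p) requires Dia ((s and p) or p) at every successor {w0, w3, w4, w5, w6}.
    Dia ((s and p) or p) fails at w0, so Box Dia ((s and p) or p) is false at w2.
      At w0: Dia ((s and p) or p) requires (s and p) or p at some successor in {w0, w2, w4}.
        At w0: (s and p) or p is false.
        At w2: (s and p) or p is false.
        At w4: (s and p) or p is false.
      So Dia ((s and p) or p) is false at w0.
Satisfying worlds: {w1, w5, w6}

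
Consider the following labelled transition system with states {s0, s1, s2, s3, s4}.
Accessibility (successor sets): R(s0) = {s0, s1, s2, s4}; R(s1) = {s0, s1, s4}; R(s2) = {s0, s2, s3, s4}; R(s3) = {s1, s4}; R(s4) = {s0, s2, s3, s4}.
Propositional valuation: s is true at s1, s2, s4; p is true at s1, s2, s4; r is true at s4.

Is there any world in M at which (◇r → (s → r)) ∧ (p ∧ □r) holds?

No

Let φ = (◇r → (s → r)) ∧ (p ∧ □r). Evaluate φ at each world:
  s0 (successors {s0, s1, s2, s4}): φ is false.
  s1 (successors {s0, s1, s4}): φ is false.
  s2 (successors {s0, s2, s3, s4}): φ is false.
  s3 (successors {s1, s4}): φ is false.
  s4 (successors {s0, s2, s3, s4}): φ is false.
For instance, at s0:
  At s0: ◇r → (s → r) is true, p ∧ □r is false, so (◇r → (s → r)) ∧ (p ∧ □r) is false.
    At s0: ◇r is true, s → r is true, so ◇r → (s → r) is true.
      At s0: ◇r requires r at some successor in {s0, s1, s2, s4}.
        r holds at s4, so ◇r is true at s0.
    At s0: p is false, □r is false, so p ∧ □r is false.
      At s0: □r requires r at every successor {s0, s1, s2, s4}.
        r fails at s0, so □r is false at s0.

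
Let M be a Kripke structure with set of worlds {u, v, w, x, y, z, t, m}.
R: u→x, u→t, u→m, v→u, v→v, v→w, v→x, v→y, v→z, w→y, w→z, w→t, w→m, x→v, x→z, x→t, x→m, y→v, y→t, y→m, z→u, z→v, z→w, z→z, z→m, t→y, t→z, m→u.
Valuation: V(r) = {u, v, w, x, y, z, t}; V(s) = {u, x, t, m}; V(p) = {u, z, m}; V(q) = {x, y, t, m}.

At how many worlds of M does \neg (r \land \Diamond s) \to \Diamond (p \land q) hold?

Let φ = \neg (r \land \Diamond s) \to \Diamond (p \land q). Evaluate φ at each world:
  u (successors {x, t, m}): φ is true.
  v (successors {u, v, w, x, y, z}): φ is true.
  w (successors {y, z, t, m}): φ is true.
  x (successors {v, z, t, m}): φ is true.
  y (successors {v, t, m}): φ is true.
  z (successors {u, v, w, z, m}): φ is true.
  t (successors {y, z}): φ is false.
  m (successors {u}): φ is false.
For instance, at x:
  At x: \neg (r \land \Diamond s) is false, \Diamond (p \land q) is true, so \neg (r \land \Diamond s) \to \Diamond (p \land q) is true.
    At x: r \land \Diamond s is true, so \neg (r \land \Diamond s) is false.
      At x: r is true, \Diamond s is true, so r \land \Diamond s is true.
    At x: \Diamond (p \land q) requires p \land q at some successor in {v, z, t, m}.
      p \land q holds at m, so \Diamond (p \land q) is true at x.
Satisfying worlds: {u, v, w, x, y, z}

6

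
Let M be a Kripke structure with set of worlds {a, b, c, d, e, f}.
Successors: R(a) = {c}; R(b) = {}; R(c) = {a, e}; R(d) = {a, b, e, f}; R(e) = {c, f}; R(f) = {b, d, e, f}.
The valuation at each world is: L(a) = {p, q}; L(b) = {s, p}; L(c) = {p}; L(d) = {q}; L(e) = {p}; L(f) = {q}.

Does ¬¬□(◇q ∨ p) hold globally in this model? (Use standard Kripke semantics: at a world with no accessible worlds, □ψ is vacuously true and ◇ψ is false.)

Yes

Let φ = ¬¬□(◇q ∨ p). Evaluate φ at each world:
  a (successors {c}): φ is true.
  b (successors ∅): φ is true.
  c (successors {a, e}): φ is true.
  d (successors {a, b, e, f}): φ is true.
  e (successors {c, f}): φ is true.
  f (successors {b, d, e, f}): φ is true.
For instance, at a:
  At a: ¬□(◇q ∨ p) is false, so ¬¬□(◇q ∨ p) is true.
    At a: □(◇q ∨ p) is true, so ¬□(◇q ∨ p) is false.
      At a: □(◇q ∨ p) requires ◇q ∨ p at every successor {c}.
        At c: ◇q ∨ p is true.
      So □(◇q ∨ p) is true at a.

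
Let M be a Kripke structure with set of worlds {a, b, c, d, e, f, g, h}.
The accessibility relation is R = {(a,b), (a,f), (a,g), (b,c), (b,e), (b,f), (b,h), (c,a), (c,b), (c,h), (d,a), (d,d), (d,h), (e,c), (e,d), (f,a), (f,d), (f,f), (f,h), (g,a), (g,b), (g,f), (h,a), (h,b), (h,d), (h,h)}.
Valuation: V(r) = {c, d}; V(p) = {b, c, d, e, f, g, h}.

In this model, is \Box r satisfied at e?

At e: \Box r requires r at every successor {c, d}.
  At c: r is true.
  At d: r is true.
So \Box r is true at e.

Yes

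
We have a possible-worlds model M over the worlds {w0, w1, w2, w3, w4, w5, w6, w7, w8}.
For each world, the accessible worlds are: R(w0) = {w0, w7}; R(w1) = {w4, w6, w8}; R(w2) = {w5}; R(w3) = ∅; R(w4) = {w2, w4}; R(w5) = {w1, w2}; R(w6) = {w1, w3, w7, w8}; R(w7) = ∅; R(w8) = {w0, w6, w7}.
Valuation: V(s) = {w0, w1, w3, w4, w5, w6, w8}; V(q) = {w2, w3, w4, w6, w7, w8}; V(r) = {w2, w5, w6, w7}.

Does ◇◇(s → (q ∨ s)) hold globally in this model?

Let φ = ◇◇(s → (q ∨ s)). Evaluate φ at each world:
  w0 (successors {w0, w7}): φ is true.
  w1 (successors {w4, w6, w8}): φ is true.
  w2 (successors {w5}): φ is true.
  w3 (successors ∅): φ is false.
  w4 (successors {w2, w4}): φ is true.
  w5 (successors {w1, w2}): φ is true.
  w6 (successors {w1, w3, w7, w8}): φ is true.
  w7 (successors ∅): φ is false.
  w8 (successors {w0, w6, w7}): φ is true.
Detail at w3 (counterexample):
  At w3: no accessible worlds, so ◇◇(s → (q ∨ s)) is false.

No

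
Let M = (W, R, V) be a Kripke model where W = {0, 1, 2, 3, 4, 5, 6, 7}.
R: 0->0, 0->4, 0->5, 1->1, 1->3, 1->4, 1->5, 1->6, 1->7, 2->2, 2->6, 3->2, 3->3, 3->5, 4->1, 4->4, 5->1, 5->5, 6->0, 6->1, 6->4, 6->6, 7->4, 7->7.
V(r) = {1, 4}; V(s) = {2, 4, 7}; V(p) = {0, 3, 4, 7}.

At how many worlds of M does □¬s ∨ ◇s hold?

8

Let φ = □¬s ∨ ◇s. Evaluate φ at each world:
  0 (successors {0, 4, 5}): φ is true.
  1 (successors {1, 3, 4, 5, 6, 7}): φ is true.
  2 (successors {2, 6}): φ is true.
  3 (successors {2, 3, 5}): φ is true.
  4 (successors {1, 4}): φ is true.
  5 (successors {1, 5}): φ is true.
  6 (successors {0, 1, 4, 6}): φ is true.
  7 (successors {4, 7}): φ is true.
For instance, at 3:
  At 3: □¬s is false, ◇s is true, so □¬s ∨ ◇s is true.
    At 3: □¬s requires ¬s at every successor {2, 3, 5}.
      ¬s fails at 2, so □¬s is false at 3.
    At 3: ◇s requires s at some successor in {2, 3, 5}.
      s holds at 2, so ◇s is true at 3.
Satisfying worlds: {0, 1, 2, 3, 4, 5, 6, 7}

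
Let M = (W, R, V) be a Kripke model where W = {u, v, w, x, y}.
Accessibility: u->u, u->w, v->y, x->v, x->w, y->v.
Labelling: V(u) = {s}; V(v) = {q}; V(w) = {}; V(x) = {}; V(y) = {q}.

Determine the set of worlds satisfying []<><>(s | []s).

Let φ = []<><>(s | []s). Evaluate φ at each world:
  u (successors {u, w}): φ is false.
  v (successors {y}): φ is false.
  w (successors ∅): φ is true.
  x (successors {v, w}): φ is false.
  y (successors {v}): φ is false.
For instance, at x:
  At x: []<><>(s | []s) requires <><>(s | []s) at every successor {v, w}.
    <><>(s | []s) fails at v, so []<><>(s | []s) is false at x.
      At v: <><>(s | []s) requires <>(s | []s) at some successor in {y}.
        At y: <>(s | []s) is false.
      So <><>(s | []s) is false at v.
Satisfying worlds: {w}

w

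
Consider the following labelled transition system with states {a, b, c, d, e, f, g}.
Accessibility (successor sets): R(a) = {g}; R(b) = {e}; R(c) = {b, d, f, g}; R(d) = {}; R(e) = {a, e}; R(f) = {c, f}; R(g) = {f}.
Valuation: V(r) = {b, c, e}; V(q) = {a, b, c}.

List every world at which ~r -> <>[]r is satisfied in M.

b, c, e

Recall that []ψ holds at a world iff ψ holds at every accessible world, and <>ψ holds iff ψ holds at some accessible world.
Let φ = ~r -> <>[]r. Evaluate φ at each world:
  a (successors {g}): φ is false.
  b (successors {e}): φ is true.
  c (successors {b, d, f, g}): φ is true.
  d (successors ∅): φ is false.
  e (successors {a, e}): φ is true.
  f (successors {c, f}): φ is false.
  g (successors {f}): φ is false.
For instance, at g:
  At g: ~r is true, <>[]r is false, so ~r -> <>[]r is false.
    At g: <>[]r requires []r at some successor in {f}.
      At f: []r is false.
    So <>[]r is false at g.
Satisfying worlds: {b, c, e}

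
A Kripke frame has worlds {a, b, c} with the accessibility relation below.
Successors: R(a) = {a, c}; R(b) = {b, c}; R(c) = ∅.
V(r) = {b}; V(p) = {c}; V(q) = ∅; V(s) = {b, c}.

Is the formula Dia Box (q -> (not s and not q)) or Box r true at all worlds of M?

Recall that Box ψ holds at a world iff ψ holds at every accessible world, and Dia ψ holds iff ψ holds at some accessible world.
Let φ = Dia Box (q -> (not s and not q)) or Box r. Evaluate φ at each world:
  a (successors {a, c}): φ is true.
  b (successors {b, c}): φ is true.
  c (successors ∅): φ is true.
For instance, at a:
  At a: Dia Box (q -> (not s and not q)) is true, Box r is false, so Dia Box (q -> (not s and not q)) or Box r is true.
    At a: Dia Box (q -> (not s and not q)) requires Box (q -> (not s and not q)) at some successor in {a, c}.
      Box (q -> (not s and not q)) holds at a, so Dia Box (q -> (not s and not q)) is true at a.
    At a: Box r requires r at every successor {a, c}.
      r fails at a, so Box r is false at a.

Yes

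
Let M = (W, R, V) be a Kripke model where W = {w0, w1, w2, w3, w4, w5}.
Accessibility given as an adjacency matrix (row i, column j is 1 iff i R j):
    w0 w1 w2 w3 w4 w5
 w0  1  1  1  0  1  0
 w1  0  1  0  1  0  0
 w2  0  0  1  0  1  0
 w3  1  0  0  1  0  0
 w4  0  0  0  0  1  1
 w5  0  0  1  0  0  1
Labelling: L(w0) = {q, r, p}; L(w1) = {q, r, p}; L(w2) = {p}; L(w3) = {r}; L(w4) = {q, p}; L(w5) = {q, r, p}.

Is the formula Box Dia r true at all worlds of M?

Recall that Box ψ holds at a world iff ψ holds at every accessible world, and Dia ψ holds iff ψ holds at some accessible world.
Let φ = Box Dia r. Evaluate φ at each world:
  w0 (successors {w0, w1, w2, w4}): φ is false.
  w1 (successors {w1, w3}): φ is true.
  w2 (successors {w2, w4}): φ is false.
  w3 (successors {w0, w3}): φ is true.
  w4 (successors {w4, w5}): φ is true.
  w5 (successors {w2, w5}): φ is false.
Detail at w0 (counterexample):
  At w0: Box Dia r requires Dia r at every successor {w0, w1, w2, w4}.
    Dia r fails at w2, so Box Dia r is false at w0.
      At w2: Dia r requires r at some successor in {w2, w4}.
        At w2: r is false.
        At w4: r is false.
      So Dia r is false at w2.

No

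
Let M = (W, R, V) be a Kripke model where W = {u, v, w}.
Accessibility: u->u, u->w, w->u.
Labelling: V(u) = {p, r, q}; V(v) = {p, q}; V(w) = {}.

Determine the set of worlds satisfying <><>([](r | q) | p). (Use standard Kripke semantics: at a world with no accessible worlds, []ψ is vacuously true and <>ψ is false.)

u, w

Let φ = <><>([](r | q) | p). Evaluate φ at each world:
  u (successors {u, w}): φ is true.
  v (successors ∅): φ is false.
  w (successors {u}): φ is true.
For instance, at w:
  At w: <><>([](r | q) | p) requires <>([](r | q) | p) at some successor in {u}.
    <>([](r | q) | p) holds at u, so <><>([](r | q) | p) is true at w.
      At u: <>([](r | q) | p) requires [](r | q) | p at some successor in {u, w}.
        [](r | q) | p holds at u, so <>([](r | q) | p) is true at u.
Satisfying worlds: {u, w}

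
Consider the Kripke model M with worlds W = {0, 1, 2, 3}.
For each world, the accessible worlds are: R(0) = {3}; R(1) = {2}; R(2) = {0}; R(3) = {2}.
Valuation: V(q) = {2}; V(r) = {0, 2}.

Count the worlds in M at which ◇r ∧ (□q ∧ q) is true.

Let φ = ◇r ∧ (□q ∧ q). Evaluate φ at each world:
  0 (successors {3}): φ is false.
  1 (successors {2}): φ is false.
  2 (successors {0}): φ is false.
  3 (successors {2}): φ is false.
For instance, at 0:
  At 0: ◇r is false, □q ∧ q is false, so ◇r ∧ (□q ∧ q) is false.
    At 0: ◇r requires r at some successor in {3}.
      At 3: r is false.
    So ◇r is false at 0.
    At 0: □q is false, q is false, so □q ∧ q is false.
      At 0: □q requires q at every successor {3}.
        q fails at 3, so □q is false at 0.
Satisfying worlds: none.

0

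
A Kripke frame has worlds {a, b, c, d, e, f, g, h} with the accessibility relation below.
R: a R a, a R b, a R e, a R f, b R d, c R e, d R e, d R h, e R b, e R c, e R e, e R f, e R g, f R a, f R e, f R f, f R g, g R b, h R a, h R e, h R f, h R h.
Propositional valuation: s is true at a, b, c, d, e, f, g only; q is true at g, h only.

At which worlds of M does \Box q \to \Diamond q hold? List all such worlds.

Recall that \Box ψ holds at a world iff ψ holds at every accessible world, and \Diamond ψ holds iff ψ holds at some accessible world.
Let φ = \Box q \to \Diamond q. Evaluate φ at each world:
  a (successors {a, b, e, f}): φ is true.
  b (successors {d}): φ is true.
  c (successors {e}): φ is true.
  d (successors {e, h}): φ is true.
  e (successors {b, c, e, f, g}): φ is true.
  f (successors {a, e, f, g}): φ is true.
  g (successors {b}): φ is true.
  h (successors {a, e, f, h}): φ is true.
For instance, at f:
  At f: \Box q is false, \Diamond q is true, so \Box q \to \Diamond q is true.
    At f: \Box q requires q at every successor {a, e, f, g}.
      q fails at a, so \Box q is false at f.
    At f: \Diamond q requires q at some successor in {a, e, f, g}.
      q holds at g, so \Diamond q is true at f.
Satisfying worlds: {a, b, c, d, e, f, g, h}

a, b, c, d, e, f, g, h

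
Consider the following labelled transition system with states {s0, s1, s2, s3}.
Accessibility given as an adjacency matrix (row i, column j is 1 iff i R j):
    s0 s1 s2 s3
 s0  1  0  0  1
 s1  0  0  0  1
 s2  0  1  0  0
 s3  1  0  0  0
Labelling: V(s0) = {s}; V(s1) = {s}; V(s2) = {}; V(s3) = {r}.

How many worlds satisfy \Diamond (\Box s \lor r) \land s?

2

Let φ = \Diamond (\Box s \lor r) \land s. Evaluate φ at each world:
  s0 (successors {s0, s3}): φ is true.
  s1 (successors {s3}): φ is true.
  s2 (successors {s1}): φ is false.
  s3 (successors {s0}): φ is false.
For instance, at s1:
  At s1: \Diamond (\Box s \lor r) is true, s is true, so \Diamond (\Box s \lor r) \land s is true.
    At s1: \Diamond (\Box s \lor r) requires \Box s \lor r at some successor in {s3}.
      \Box s \lor r holds at s3, so \Diamond (\Box s \lor r) is true at s1.
Satisfying worlds: {s0, s1}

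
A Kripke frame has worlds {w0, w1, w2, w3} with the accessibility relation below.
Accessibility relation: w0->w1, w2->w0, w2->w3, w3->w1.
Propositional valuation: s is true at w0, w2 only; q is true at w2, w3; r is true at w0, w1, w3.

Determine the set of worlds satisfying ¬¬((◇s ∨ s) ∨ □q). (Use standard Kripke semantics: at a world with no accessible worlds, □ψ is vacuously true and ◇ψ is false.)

Let φ = ¬¬((◇s ∨ s) ∨ □q). Evaluate φ at each world:
  w0 (successors {w1}): φ is true.
  w1 (successors ∅): φ is true.
  w2 (successors {w0, w3}): φ is true.
  w3 (successors {w1}): φ is false.
For instance, at w0:
  At w0: ¬((◇s ∨ s) ∨ □q) is false, so ¬¬((◇s ∨ s) ∨ □q) is true.
    At w0: (◇s ∨ s) ∨ □q is true, so ¬((◇s ∨ s) ∨ □q) is false.
      At w0: ◇s ∨ s is true, □q is false, so (◇s ∨ s) ∨ □q is true.
Satisfying worlds: {w0, w1, w2}

w0, w1, w2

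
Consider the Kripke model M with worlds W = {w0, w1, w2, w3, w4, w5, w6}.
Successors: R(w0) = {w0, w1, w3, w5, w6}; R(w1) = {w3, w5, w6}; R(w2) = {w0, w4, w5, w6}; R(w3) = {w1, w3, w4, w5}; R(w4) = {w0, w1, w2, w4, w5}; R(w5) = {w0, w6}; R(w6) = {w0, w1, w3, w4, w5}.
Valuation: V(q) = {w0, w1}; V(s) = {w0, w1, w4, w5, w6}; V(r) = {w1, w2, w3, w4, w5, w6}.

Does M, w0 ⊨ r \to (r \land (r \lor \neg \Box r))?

Yes

At w0: r is false, r \land (r \lor \neg \Box r) is false, so r \to (r \land (r \lor \neg \Box r)) is true.
  At w0: r is false, r \lor \neg \Box r is true, so r \land (r \lor \neg \Box r) is false.
    At w0: r is false, \neg \Box r is true, so r \lor \neg \Box r is true.
      At w0: \Box r is false, so \neg \Box r is true.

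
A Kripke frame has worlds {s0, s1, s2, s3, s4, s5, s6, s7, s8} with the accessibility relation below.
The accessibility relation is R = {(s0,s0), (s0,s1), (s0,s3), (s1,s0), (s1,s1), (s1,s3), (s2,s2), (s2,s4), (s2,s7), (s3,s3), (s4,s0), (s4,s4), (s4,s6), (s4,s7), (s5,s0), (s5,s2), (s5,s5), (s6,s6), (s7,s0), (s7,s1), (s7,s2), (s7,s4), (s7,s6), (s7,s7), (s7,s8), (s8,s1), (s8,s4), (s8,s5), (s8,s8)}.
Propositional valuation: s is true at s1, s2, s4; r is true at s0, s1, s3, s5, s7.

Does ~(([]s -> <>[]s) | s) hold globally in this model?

No

Recall that []ψ holds at a world iff ψ holds at every accessible world, and <>ψ holds iff ψ holds at some accessible world.
Let φ = ~(([]s -> <>[]s) | s). Evaluate φ at each world:
  s0 (successors {s0, s1, s3}): φ is false.
  s1 (successors {s0, s1, s3}): φ is false.
  s2 (successors {s2, s4, s7}): φ is false.
  s3 (successors {s3}): φ is false.
  s4 (successors {s0, s4, s6, s7}): φ is false.
  s5 (successors {s0, s2, s5}): φ is false.
  s6 (successors {s6}): φ is false.
  s7 (successors {s0, s1, s2, s4, s6, s7, s8}): φ is false.
  s8 (successors {s1, s4, s5, s8}): φ is false.
Detail at s0 (counterexample):
  At s0: ([]s -> <>[]s) | s is true, so ~(([]s -> <>[]s) | s) is false.
    At s0: []s -> <>[]s is true, s is false, so ([]s -> <>[]s) | s is true.
      At s0: []s is false, <>[]s is false, so []s -> <>[]s is true.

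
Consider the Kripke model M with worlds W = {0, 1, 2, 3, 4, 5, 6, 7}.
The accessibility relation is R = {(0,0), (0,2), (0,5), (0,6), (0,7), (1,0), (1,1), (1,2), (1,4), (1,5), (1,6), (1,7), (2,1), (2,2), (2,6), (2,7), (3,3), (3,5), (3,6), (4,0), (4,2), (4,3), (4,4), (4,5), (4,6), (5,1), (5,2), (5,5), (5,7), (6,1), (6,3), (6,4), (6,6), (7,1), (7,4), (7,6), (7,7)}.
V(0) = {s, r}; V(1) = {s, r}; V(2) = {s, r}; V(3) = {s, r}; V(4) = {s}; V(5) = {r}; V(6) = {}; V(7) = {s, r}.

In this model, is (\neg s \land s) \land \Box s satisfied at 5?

No

Recall that \Box ψ holds at a world iff ψ holds at every accessible world, and \Diamond ψ holds iff ψ holds at some accessible world.
At 5: \neg s \land s is false, \Box s is false, so (\neg s \land s) \land \Box s is false.
  At 5: \Box s requires s at every successor {1, 2, 5, 7}.
    s fails at 5, so \Box s is false at 5.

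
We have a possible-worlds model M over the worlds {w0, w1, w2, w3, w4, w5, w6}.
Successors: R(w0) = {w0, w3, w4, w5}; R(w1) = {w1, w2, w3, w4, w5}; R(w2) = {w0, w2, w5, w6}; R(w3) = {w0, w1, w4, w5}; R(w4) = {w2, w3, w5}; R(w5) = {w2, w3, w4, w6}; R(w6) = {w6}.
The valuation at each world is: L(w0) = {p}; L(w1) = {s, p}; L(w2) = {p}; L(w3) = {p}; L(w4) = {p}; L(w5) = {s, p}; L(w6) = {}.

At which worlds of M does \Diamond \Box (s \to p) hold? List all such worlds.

Let φ = \Diamond \Box (s \to p). Evaluate φ at each world:
  w0 (successors {w0, w3, w4, w5}): φ is true.
  w1 (successors {w1, w2, w3, w4, w5}): φ is true.
  w2 (successors {w0, w2, w5, w6}): φ is true.
  w3 (successors {w0, w1, w4, w5}): φ is true.
  w4 (successors {w2, w3, w5}): φ is true.
  w5 (successors {w2, w3, w4, w6}): φ is true.
  w6 (successors {w6}): φ is true.
For instance, at w1:
  At w1: \Diamond \Box (s \to p) requires \Box (s \to p) at some successor in {w1, w2, w3, w4, w5}.
    \Box (s \to p) holds at w1, so \Diamond \Box (s \to p) is true at w1.
      At w1: \Box (s \to p) requires s \to p at every successor {w1, w2, w3, w4, w5}.
        At w1: s \to p is true.
        At w2: s \to p is true.
        At w3: s \to p is true.
        At w4: s \to p is true.
        At w5: s \to p is true.
      So \Box (s \to p) is true at w1.
Satisfying worlds: {w0, w1, w2, w3, w4, w5, w6}

w0, w1, w2, w3, w4, w5, w6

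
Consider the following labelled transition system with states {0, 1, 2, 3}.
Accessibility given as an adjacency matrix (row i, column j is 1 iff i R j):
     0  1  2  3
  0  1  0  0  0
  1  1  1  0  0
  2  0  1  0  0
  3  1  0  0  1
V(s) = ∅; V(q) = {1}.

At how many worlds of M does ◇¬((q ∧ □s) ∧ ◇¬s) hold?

4

Recall that □ψ holds at a world iff ψ holds at every accessible world, and ◇ψ holds iff ψ holds at some accessible world.
Let φ = ◇¬((q ∧ □s) ∧ ◇¬s). Evaluate φ at each world:
  0 (successors {0}): φ is true.
  1 (successors {0, 1}): φ is true.
  2 (successors {1}): φ is true.
  3 (successors {0, 3}): φ is true.
For instance, at 2:
  At 2: ◇¬((q ∧ □s) ∧ ◇¬s) requires ¬((q ∧ □s) ∧ ◇¬s) at some successor in {1}.
    ¬((q ∧ □s) ∧ ◇¬s) holds at 1, so ◇¬((q ∧ □s) ∧ ◇¬s) is true at 2.
      At 1: (q ∧ □s) ∧ ◇¬s is false, so ¬((q ∧ □s) ∧ ◇¬s) is true.
Satisfying worlds: {0, 1, 2, 3}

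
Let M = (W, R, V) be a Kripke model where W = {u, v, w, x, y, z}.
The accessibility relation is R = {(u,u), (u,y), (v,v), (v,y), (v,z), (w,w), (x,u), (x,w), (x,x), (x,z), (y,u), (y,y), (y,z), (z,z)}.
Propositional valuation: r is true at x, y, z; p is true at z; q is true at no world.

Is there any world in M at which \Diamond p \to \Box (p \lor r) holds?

Yes

Let φ = \Diamond p \to \Box (p \lor r). Evaluate φ at each world:
  u (successors {u, y}): φ is true.
  v (successors {v, y, z}): φ is false.
  w (successors {w}): φ is true.
  x (successors {u, w, x, z}): φ is false.
  y (successors {u, y, z}): φ is false.
  z (successors {z}): φ is true.
Detail at u (witness):
  At u: \Diamond p is false, \Box (p \lor r) is false, so \Diamond p \to \Box (p \lor r) is true.
    At u: \Diamond p requires p at some successor in {u, y}.
      At u: p is false.
      At y: p is false.
    So \Diamond p is false at u.
    At u: \Box (p \lor r) requires p \lor r at every successor {u, y}.
      p \lor r fails at u, so \Box (p \lor r) is false at u.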